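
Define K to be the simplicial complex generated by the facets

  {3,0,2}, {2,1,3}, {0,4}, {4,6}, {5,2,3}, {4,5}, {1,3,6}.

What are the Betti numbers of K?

b_0 = 1, b_1 = 2, b_2 = 0.

Order the vertices as 0 < 1 < 2 < 3 < 4 < 5 < 6. Listing each simplex with vertices in this order, K has dimension 2 with simplices:

  0-simplices (7): [0], [1], [2], [3], [4], [5], [6]
  1-simplices (12): [0,2], [0,3], [0,4], [1,2], [1,3], [1,6], [2,3], [2,5], [3,5], [3,6], [4,5], [4,6]
  2-simplices (4): [0,2,3], [1,2,3], [1,3,6], [2,3,5]

giving chain groups C_0 ≅ Z^7, C_1 ≅ Z^12, C_2 ≅ Z^4.

The boundary map ∂_1: C_1 → C_0 maps an edge to its endpoints' difference, ∂[p,q] = q − p.
As a 7×12 matrix over Z this has rank 6, with invariant factors (1,1,1,1,1,1).

The boundary map ∂_2: C_2 → C_1 sends each 2-simplex [p,q,r] to [q,r] − [p,r] + [p,q]. For instance
  ∂[2,3,5] = [3,5] − [2,5] + [2,3],
  ∂[1,2,3] = [2,3] − [1,3] + [1,2].
The 12×4 boundary matrix has rank 4 and Smith normal form diag(1,1,1,1).

Now H_k = ker ∂_k / im ∂_{k+1}, so:

  H_0: rank C_0 − rank ∂_1 = 7 − 6 = 1, and the invariant factors of ∂_1 are all 1, so H_0 = Z.
  H_1: rank ker ∂_1 − rank ∂_2 = (12 − 6) − 4 = 2, and the invariant factors of ∂_2 are all 1, so H_1 = Z^2.
  H_2: rank ker ∂_2 − rank ∂_3 = (4 − 4) − 0 = 0, and there is no ∂_3, so H_2 = 0.

Hence the Betti numbers are b_0 = 1, b_1 = 2, b_2 = 0.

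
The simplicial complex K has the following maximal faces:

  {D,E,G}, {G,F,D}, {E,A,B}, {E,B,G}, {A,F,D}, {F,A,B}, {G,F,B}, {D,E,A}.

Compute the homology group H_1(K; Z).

H_1 ≅ 0.

Fix the vertex order A < B < D < E < F < G and write every simplex with vertices in increasing order. Then dim K = 2 and the simplices of K are:

  0-simplices (6): A, B, D, E, F, G
  1-simplices (12): AB, AD, AE, AF, BE, BF, BG, DE, DF, DG, EG, FG
  2-simplices (8): ABE, ABF, ADE, ADF, BEG, BFG, DEG, DFG

giving chain groups C_0 ≅ Z^6, C_1 ≅ Z^12, C_2 ≅ Z^8.

Boundary ∂_1: C_1 → C_0 maps an edge to its endpoints' difference, ∂[p,q] = q − p.
The resulting 6×12 matrix has rank 5, and its Smith normal form has invariant factors (1,1,1,1,1).

The boundary map ∂_2: C_2 → C_1 maps a triangle to the signed sum of its edges. For instance
  ∂DEG = EG − DG + DE,
  ∂ADF = DF − AF + AD.
The 12×8 boundary matrix has rank 7 and Smith normal form diag(1,1,1,1,1,1,1).

Now H_k = ker ∂_k / im ∂_{k+1}, so:

  H_1: rank ker ∂_1 − rank ∂_2 = (12 − 5) − 7 = 0, and the invariant factors of ∂_2 are all 1, so H_1 ≅ 0.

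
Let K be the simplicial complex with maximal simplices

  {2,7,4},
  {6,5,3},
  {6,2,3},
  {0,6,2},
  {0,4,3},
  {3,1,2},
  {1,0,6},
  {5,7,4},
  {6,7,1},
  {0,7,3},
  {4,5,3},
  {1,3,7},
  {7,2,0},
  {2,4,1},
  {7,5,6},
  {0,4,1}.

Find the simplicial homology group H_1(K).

Order the vertices as 0 < 1 < 2 < 3 < 4 < 5 < 6 < 7. Listing each simplex with vertices in this order, K has dimension 2 with simplices:

  0-simplices (8): [0], [1], [2], [3], [4], [5], [6], [7]
  1-simplices (24): (24 of them)
  2-simplices (16): [0,1,4], [0,1,6], [0,2,6], [0,2,7], [0,3,4], [0,3,7], [1,2,3], [1,2,4], [1,3,7], [1,6,7], [2,3,6], [2,4,7], [3,4,5], [3,5,6], [4,5,7], [5,6,7]

giving chain groups C_0 ≅ Z^8, C_1 ≅ Z^24, C_2 ≅ Z^16.

∂_1: C_1 → C_0 sends each edge [p,q] (with p < q) to q − p. For instance
  ∂[2,3] = [3] − [2].
The 8×24 boundary matrix has rank 7 and Smith normal form diag(1,1,1,1,1,1,1).

∂_2: C_2 → C_1 maps a triangle to the signed sum of its edges. For instance
  ∂[0,3,4] = [3,4] − [0,4] + [0,3],
  ∂[1,2,3] = [2,3] − [1,3] + [1,2].
As a 24×16 matrix over Z this has rank 15, with invariant factors (1,1,1,1,1,1,1,1,1,1,1,1,1,1,1).

Now H_k = ker ∂_k / im ∂_{k+1}, so:

  H_1: rank ker ∂_1 − rank ∂_2 = (24 − 7) − 15 = 2, and the invariant factors of ∂_2 are all 1, so H_1 = Z^2.

H_1 ≅ Z^2.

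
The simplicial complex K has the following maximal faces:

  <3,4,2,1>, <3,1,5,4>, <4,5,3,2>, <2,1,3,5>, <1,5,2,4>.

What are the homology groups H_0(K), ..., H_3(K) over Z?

H_0 ≅ Z,  H_1 = 0,  H_2 = 0,  H_3 ≅ Z.

Fix the vertex order 1 < 2 < 3 < 4 < 5 and write every simplex with vertices in increasing order. Then dim K = 3 and the simplices of K are:

  0-simplices (5): [1], [2], [3], [4], [5]
  1-simplices (10): [1,2], [1,3], [1,4], [1,5], [2,3], [2,4], [2,5], [3,4], [3,5], [4,5]
  2-simplices (10): [1,2,3], [1,2,4], [1,2,5], [1,3,4], [1,3,5], [1,4,5], [2,3,4], [2,3,5], [2,4,5], [3,4,5]
  3-simplices (5): [1,2,3,4], [1,2,3,5], [1,2,4,5], [1,3,4,5], [2,3,4,5]

so the chain groups are C_0 ≅ Z^5, C_1 ≅ Z^10, C_2 ≅ Z^10, C_3 ≅ Z^5.

The boundary map ∂_1: C_1 → C_0 is given by ∂[p,q] = [q] − [p]. For instance
  ∂[2,3] = [3] − [2].
This gives a 5×10 integer matrix of rank 4; reducing to Smith normal form yields diagonal entries (1,1,1,1).

Boundary ∂_2: C_2 → C_1 acts by ∂[p,q,r] = [q,r] − [p,r] + [p,q]. For instance
  ∂[1,3,5] = [3,5] − [1,5] + [1,3],
  ∂[2,4,5] = [4,5] − [2,5] + [2,4].
This gives a 10×10 integer matrix of rank 6; reducing to Smith normal form yields diagonal entries (1,1,1,1,1,1).

The boundary map ∂_3: C_3 → C_2 sends each 3-simplex σ to the alternating sum Σ_i (−1)^i (σ with its i-th vertex removed). For instance
  ∂[1,2,4,5] = [2,4,5] − [1,4,5] + [1,2,5] − [1,2,4],
  ∂[1,2,3,4] = [2,3,4] − [1,3,4] + [1,2,4] − [1,2,3].
This gives a 10×5 integer matrix of rank 4; reducing to Smith normal form yields diagonal entries (1,1,1,1).

From H_k ≅ ker(∂_k) / im(∂_{k+1}) we obtain:

  H_0: rank C_0 − rank ∂_1 = 5 − 4 = 1, and the invariant factors of ∂_1 are all 1, so H_0 ≅ Z.
  H_1: rank ker ∂_1 − rank ∂_2 = (10 − 4) − 6 = 0, and the invariant factors of ∂_2 are all 1, so H_1 ≅ 0.
  H_2: rank ker ∂_2 − rank ∂_3 = (10 − 6) − 4 = 0, and the invariant factors of ∂_3 are all 1, so H_2 ≅ 0.
  H_3: rank ker ∂_3 − rank ∂_4 = (5 − 4) − 0 = 1, and there is no ∂_4, so H_3 ≅ Z.

(K is a triangulation of the 3-sphere S^3.)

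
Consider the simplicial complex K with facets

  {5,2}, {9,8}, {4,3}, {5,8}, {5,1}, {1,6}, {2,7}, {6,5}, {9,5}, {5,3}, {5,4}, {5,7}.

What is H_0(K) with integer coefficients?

Fix the vertex order 1 < 2 < 3 < 4 < 5 < 6 < 7 < 8 < 9 and write every simplex with vertices in increasing order. Then dim K = 1 and the simplices of K are:

  0-simplices (9): [1], [2], [3], [4], [5], [6], [7], [8], [9]
  1-simplices (12): [1,5], [1,6], [2,5], [2,7], [3,4], [3,5], [4,5], [5,6], [5,7], [5,8], [5,9], [8,9]

so the chain groups are C_0 ≅ Z^9, C_1 ≅ Z^12.

∂_1: C_1 → C_0 sends each edge [p,q] (with p < q) to q − p. For instance
  ∂[1,5] = [5] − [1].
The 9×12 boundary matrix has rank 8 and Smith normal form diag(1,1,1,1,1,1,1,1).

From H_k ≅ ker(∂_k) / im(∂_{k+1}) we obtain:

  H_0: rank C_0 − rank ∂_1 = 9 − 8 = 1, and the invariant factors of ∂_1 are all 1, so H_0 = Z.

(K is a triangulation of a wedge of 4 circles.)

H_0 ≅ Z.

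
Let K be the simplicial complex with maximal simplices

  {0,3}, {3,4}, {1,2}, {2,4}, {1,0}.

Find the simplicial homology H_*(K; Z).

H_0 ≅ Z,  H_1 ≅ Z.

Order the vertices as 0 < 1 < 2 < 3 < 4. Listing each simplex with vertices in this order, K has dimension 1 with simplices:

  0-simplices (5): [0], [1], [2], [3], [4]
  1-simplices (5): [0,1], [0,3], [1,2], [2,4], [3,4]

so the chain groups are C_0 ≅ Z^5, C_1 ≅ Z^5.

Boundary ∂_1: C_1 → C_0 sends each edge [p,q] (with p < q) to q − p. For instance
  ∂[1,2] = [2] − [1].
The 5×5 boundary matrix has rank 4 and Smith normal form diag(1,1,1,1).

Now H_k = ker ∂_k / im ∂_{k+1}, so:

  H_0: rank C_0 − rank ∂_1 = 5 − 4 = 1, and the invariant factors of ∂_1 are all 1, so H_0 ≅ Z.
  H_1: rank ker ∂_1 − rank ∂_2 = (5 − 4) − 0 = 1, and there is no ∂_2, so H_1 ≅ Z.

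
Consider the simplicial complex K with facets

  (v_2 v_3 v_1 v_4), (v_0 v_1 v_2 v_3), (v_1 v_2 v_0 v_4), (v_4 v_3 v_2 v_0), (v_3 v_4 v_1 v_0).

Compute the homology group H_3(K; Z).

Fix the vertex order v_0 < v_1 < v_2 < v_3 < v_4 and write every simplex with vertices in increasing order. Then dim K = 3 and the simplices of K are:

  0-simplices (5): [v_0], [v_1], [v_2], [v_3], [v_4]
  1-simplices (10): [v_0,v_1], [v_0,v_2], [v_0,v_3], [v_0,v_4], [v_1,v_2], [v_1,v_3], [v_1,v_4], [v_2,v_3], [v_2,v_4], [v_3,v_4]
  2-simplices (10): [v_0,v_1,v_2], [v_0,v_1,v_3], [v_0,v_1,v_4], [v_0,v_2,v_3], [v_0,v_2,v_4], [v_0,v_3,v_4], [v_1,v_2,v_3], [v_1,v_2,v_4], [v_1,v_3,v_4], [v_2,v_3,v_4]
  3-simplices (5): [v_0,v_1,v_2,v_3], [v_0,v_1,v_2,v_4], [v_0,v_1,v_3,v_4], [v_0,v_2,v_3,v_4], [v_1,v_2,v_3,v_4]

giving chain groups C_0 ≅ Z^5, C_1 ≅ Z^10, C_2 ≅ Z^10, C_3 ≅ Z^5.

The boundary map ∂_1: C_1 → C_0 is given by ∂[p,q] = [q] − [p]. For instance
  ∂[v_0,v_4] = [v_4] − [v_0].
As a 5×10 matrix over Z this has rank 4, with invariant factors (1,1,1,1).

∂_2: C_2 → C_1 maps a triangle to the signed sum of its edges. For instance
  ∂[v_1,v_2,v_3] = [v_2,v_3] − [v_1,v_3] + [v_1,v_2],
  ∂[v_1,v_2,v_4] = [v_2,v_4] − [v_1,v_4] + [v_1,v_2].
The 10×10 boundary matrix has rank 6 and Smith normal form diag(1,1,1,1,1,1).

Boundary ∂_3: C_3 → C_2 sends each 3-simplex σ to the alternating sum Σ_i (−1)^i (σ with its i-th vertex removed). For instance
  ∂[v_0,v_1,v_2,v_4] = [v_1,v_2,v_4] − [v_0,v_2,v_4] + [v_0,v_1,v_4] − [v_0,v_1,v_2],
  ∂[v_0,v_1,v_3,v_4] = [v_1,v_3,v_4] − [v_0,v_3,v_4] + [v_0,v_1,v_4] − [v_0,v_1,v_3].
The 10×5 boundary matrix has rank 4 and Smith normal form diag(1,1,1,1).

Computing H_k = (kernel of ∂_k) / (image of ∂_{k+1}):

  H_3: rank ker ∂_3 − rank ∂_4 = (5 − 4) − 0 = 1, and there is no ∂_4, so H_3 ≅ Z.

(K is a triangulation of the 3-sphere S^3.)

H_3 ≅ Z.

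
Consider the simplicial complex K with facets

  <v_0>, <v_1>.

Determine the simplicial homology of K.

H_0 ≅ Z^2.

We work with the vertex ordering v_0 < v_1. The simplices of K, each written with vertices in increasing order, are:

  0-simplices (2): [v_0], [v_1]

Hence C_0 ≅ Z^2.

Reading off H_k = ker ∂_k / im ∂_{k+1}:

  H_0: rank C_0 − rank ∂_1 = 2 − 0 = 2, and there is no ∂_1, so H_0 = Z^2.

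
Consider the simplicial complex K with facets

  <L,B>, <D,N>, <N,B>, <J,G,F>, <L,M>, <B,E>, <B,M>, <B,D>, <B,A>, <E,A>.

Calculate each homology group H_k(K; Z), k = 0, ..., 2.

H_0 ≅ Z^2,  H_1 ≅ Z^3,  H_2 = 0.

Take the total order A < B < D < E < F < G < J < L < M < N on the vertex set. Then K (dimension 2) consists of the simplices:

  0-simplices (10): A, B, D, E, F, G, J, L, M, N
  1-simplices (12): AB, AE, BD, BE, BL, BM, BN, DN, FG, FJ, GJ, LM
  2-simplices (1): FGJ

so the chain groups are C_0 ≅ Z^10, C_1 ≅ Z^12, C_2 ≅ Z^1.

Boundary ∂_1: C_1 → C_0 sends each edge [p,q] (with p < q) to q − p.
The 10×12 boundary matrix has rank 8 and Smith normal form diag(1,1,1,1,1,1,1,1).

The boundary map ∂_2: C_2 → C_1 maps a triangle to the signed sum of its edges. For instance
  ∂FGJ = GJ − FJ + FG.
The 12×1 boundary matrix has rank 1 and Smith normal form diag(1).

Computing H_k = (kernel of ∂_k) / (image of ∂_{k+1}):

  H_0: rank C_0 − rank ∂_1 = 10 − 8 = 2, and the invariant factors of ∂_1 are all 1, so H_0 ≅ Z^2.
  H_1: rank ker ∂_1 − rank ∂_2 = (12 − 8) − 1 = 3, and the invariant factors of ∂_2 are all 1, so H_1 ≅ Z^3.
  H_2: rank ker ∂_2 − rank ∂_3 = (1 − 1) − 0 = 0, and there is no ∂_3, so H_2 ≅ 0.

(K is a triangulation of the disjoint union of a wedge of 3 circles and the 2-simplex.)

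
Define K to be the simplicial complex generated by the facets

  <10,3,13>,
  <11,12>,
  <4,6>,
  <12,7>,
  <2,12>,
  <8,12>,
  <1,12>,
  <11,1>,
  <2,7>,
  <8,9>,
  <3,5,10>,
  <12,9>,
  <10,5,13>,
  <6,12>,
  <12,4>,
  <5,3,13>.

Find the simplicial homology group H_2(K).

K has 13 vertices, 18 edges, 4 triangles.
rank ∂_2 = 3, rank ∂_3 = 0 ⇒ b_2 = 4 − 3 − 0 = 1. So H_2 = Z.

H_2 = Z.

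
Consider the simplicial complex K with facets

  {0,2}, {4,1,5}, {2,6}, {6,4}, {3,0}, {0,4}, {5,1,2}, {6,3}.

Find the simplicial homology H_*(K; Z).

Order the vertices as 0 < 1 < 2 < 3 < 4 < 5 < 6. Listing each simplex with vertices in this order, K has dimension 2 with simplices:

  0-simplices (7): [0], [1], [2], [3], [4], [5], [6]
  1-simplices (11): [0,2], [0,3], [0,4], [1,2], [1,4], [1,5], [2,5], [2,6], [3,6], [4,5], [4,6]
  2-simplices (2): [1,2,5], [1,4,5]

giving chain groups C_0 ≅ Z^7, C_1 ≅ Z^11, C_2 ≅ Z^2.

Boundary ∂_1: C_1 → C_0 is given by ∂[p,q] = [q] − [p].
As a 7×11 matrix over Z this has rank 6, with invariant factors (1,1,1,1,1,1).

The boundary map ∂_2: C_2 → C_1 maps a triangle to the signed sum of its edges. For instance
  ∂[1,4,5] = [4,5] − [1,5] + [1,4],
  ∂[1,2,5] = [2,5] − [1,5] + [1,2].
As a 11×2 matrix over Z this has rank 2, with invariant factors (1,1).

Now H_k = ker ∂_k / im ∂_{k+1}, so:

  H_0: rank C_0 − rank ∂_1 = 7 − 6 = 1, and the invariant factors of ∂_1 are all 1, so H_0 = Z.
  H_1: rank ker ∂_1 − rank ∂_2 = (11 − 6) − 2 = 3, and the invariant factors of ∂_2 are all 1, so H_1 = Z^3.
  H_2: rank ker ∂_2 − rank ∂_3 = (2 − 2) − 0 = 0, and there is no ∂_3, so H_2 = 0.

H_0 = Z,  H_1 = Z^3,  H_2 = 0.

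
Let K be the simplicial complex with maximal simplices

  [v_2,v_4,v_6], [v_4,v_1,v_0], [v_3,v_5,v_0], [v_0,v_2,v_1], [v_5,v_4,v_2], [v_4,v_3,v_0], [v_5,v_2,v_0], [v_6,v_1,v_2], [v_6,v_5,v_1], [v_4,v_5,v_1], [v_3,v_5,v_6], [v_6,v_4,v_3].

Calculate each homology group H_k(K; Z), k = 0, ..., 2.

Fix the vertex order v_0 < v_1 < v_2 < v_3 < v_4 < v_5 < v_6 and write every simplex with vertices in increasing order. Then dim K = 2 and the simplices of K are:

  0-simplices (7): [v_0], [v_1], [v_2], [v_3], [v_4], [v_5], [v_6]
  1-simplices (18): (18 of them)
  2-simplices (12): (12 of them)

Hence C_0 ≅ Z^7, C_1 ≅ Z^18, C_2 ≅ Z^12.

∂_1: C_1 → C_0 is given by ∂[p,q] = [q] − [p]. For instance
  ∂[v_4,v_6] = [v_6] − [v_4].
The resulting 7×18 matrix has rank 6, and its Smith normal form has invariant factors (1,1,1,1,1,1).

Boundary ∂_2: C_2 → C_1 acts by ∂[p,q,r] = [q,r] − [p,r] + [p,q]. For instance
  ∂[v_3,v_5,v_6] = [v_5,v_6] − [v_3,v_6] + [v_3,v_5],
  ∂[v_0,v_3,v_5] = [v_3,v_5] − [v_0,v_5] + [v_0,v_3].
The resulting 18×12 matrix has rank 12, and its Smith normal form has invariant factors (1,1,1,1,1,1,1,1,1,1,1,2).

Computing H_k = (kernel of ∂_k) / (image of ∂_{k+1}):

  H_0: rank C_0 − rank ∂_1 = 7 − 6 = 1, and the invariant factors of ∂_1 are all 1, so H_0 ≅ Z.
  H_1: rank ker ∂_1 − rank ∂_2 = (18 − 6) − 12 = 0, and ∂_2 has invariant factor 2 > 1, so H_1 ≅ Z/2Z.
  H_2: rank ker ∂_2 − rank ∂_3 = (12 − 12) − 0 = 0, and there is no ∂_3, so H_2 ≅ 0.

(K is a triangulation of the real projective plane RP^2.)

H_0 = Z,  H_1 = Z/2Z,  H_2 = 0.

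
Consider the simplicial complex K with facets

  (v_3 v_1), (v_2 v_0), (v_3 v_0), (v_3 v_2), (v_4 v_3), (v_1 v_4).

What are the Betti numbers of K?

Order the vertices as v_0 < v_1 < v_2 < v_3 < v_4. Listing each simplex with vertices in this order, K has dimension 1 with simplices:

  0-simplices (5): [v_0], [v_1], [v_2], [v_3], [v_4]
  1-simplices (6): [v_0,v_2], [v_0,v_3], [v_1,v_3], [v_1,v_4], [v_2,v_3], [v_3,v_4]

giving chain groups C_0 ≅ Z^5, C_1 ≅ Z^6.

The boundary map ∂_1: C_1 → C_0 maps an edge to its endpoints' difference, ∂[p,q] = q − p. For instance
  ∂[v_2,v_3] = [v_3] − [v_2].
As a 5×6 matrix over Z this has rank 4, with invariant factors (1,1,1,1).

Computing H_k = (kernel of ∂_k) / (image of ∂_{k+1}):

  H_0: rank C_0 − rank ∂_1 = 5 − 4 = 1, and the invariant factors of ∂_1 are all 1, so H_0 ≅ Z.
  H_1: rank ker ∂_1 − rank ∂_2 = (6 − 4) − 0 = 2, and there is no ∂_2, so H_1 ≅ Z^2.

Hence the Betti numbers are b_0 = 1, b_1 = 2.

b_0 = 1, b_1 = 2.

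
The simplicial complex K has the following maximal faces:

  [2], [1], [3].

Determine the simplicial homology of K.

K has 3 vertices.
rank ∂_0 = 0, rank ∂_1 = 0 ⇒ b_0 = 3 − 0 − 0 = 3. So H_0 ≅ Z^3.

H_0 = Z^3.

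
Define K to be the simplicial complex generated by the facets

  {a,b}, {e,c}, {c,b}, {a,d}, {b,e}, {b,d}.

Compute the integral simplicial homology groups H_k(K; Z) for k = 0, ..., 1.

H_0 ≅ Z,  H_1 ≅ Z^2.

Fix the vertex order a < b < c < d < e and write every simplex with vertices in increasing order. Then dim K = 1 and the simplices of K are:

  0-simplices (5): a, b, c, d, e
  1-simplices (6): ab, ad, bc, bd, be, ce

so the chain groups are C_0 ≅ Z^5, C_1 ≅ Z^6.

The boundary map ∂_1: C_1 → C_0 maps an edge to its endpoints' difference, ∂[p,q] = q − p. For instance
  ∂ad = d − a.
The 5×6 boundary matrix has rank 4 and Smith normal form diag(1,1,1,1).

Computing H_k = (kernel of ∂_k) / (image of ∂_{k+1}):

  H_0: rank C_0 − rank ∂_1 = 5 − 4 = 1, and the invariant factors of ∂_1 are all 1, so H_0 ≅ Z.
  H_1: rank ker ∂_1 − rank ∂_2 = (6 − 4) − 0 = 2, and there is no ∂_2, so H_1 ≅ Z^2.

As a check, the Euler characteristic is 5 − 6 = -1, which agrees with 1 − 2 = -1.
(K is a triangulation of a wedge of 2 circles.)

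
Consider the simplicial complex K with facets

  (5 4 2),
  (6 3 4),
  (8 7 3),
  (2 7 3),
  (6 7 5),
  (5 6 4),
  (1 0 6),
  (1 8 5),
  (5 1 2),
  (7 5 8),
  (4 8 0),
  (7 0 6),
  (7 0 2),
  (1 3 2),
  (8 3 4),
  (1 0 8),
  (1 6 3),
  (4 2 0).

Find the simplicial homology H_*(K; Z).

H_0 = Z,  H_1 = Z^2,  H_2 = Z.

Order the vertices as 0 < 1 < 2 < 3 < 4 < 5 < 6 < 7 < 8. Listing each simplex with vertices in this order, K has dimension 2 with simplices:

  0-simplices (9): [0], [1], [2], [3], [4], [5], [6], [7], [8]
  1-simplices (27): (27 of them)
  2-simplices (18): [0,1,6], [0,1,8], [0,2,4], [0,2,7], [0,4,8], [0,6,7], [1,2,3], [1,2,5], [1,3,6], [1,5,8], [2,3,7], [2,4,5], [3,4,6], [3,4,8], [3,7,8], [4,5,6], [5,6,7], [5,7,8]

Hence C_0 ≅ Z^9, C_1 ≅ Z^27, C_2 ≅ Z^18.

The boundary map ∂_1: C_1 → C_0 maps an edge to its endpoints' difference, ∂[p,q] = q − p. For instance
  ∂[2,5] = [5] − [2].
The resulting 9×27 matrix has rank 8, and its Smith normal form has invariant factors (1,1,1,1,1,1,1,1).

The boundary map ∂_2: C_2 → C_1 sends each 2-simplex [p,q,r] to [q,r] − [p,r] + [p,q]. For instance
  ∂[5,7,8] = [7,8] − [5,8] + [5,7],
  ∂[0,1,6] = [1,6] − [0,6] + [0,1].
This gives a 27×18 integer matrix of rank 17; reducing to Smith normal form yields diagonal entries (1,1,1,1,1,1,1,1,1,1,1,1,1,1,1,1,1).

Now H_k = ker ∂_k / im ∂_{k+1}, so:

  H_0: rank C_0 − rank ∂_1 = 9 − 8 = 1, and the invariant factors of ∂_1 are all 1, so H_0 = Z.
  H_1: rank ker ∂_1 − rank ∂_2 = (27 − 8) − 17 = 2, and the invariant factors of ∂_2 are all 1, so H_1 = Z^2.
  H_2: rank ker ∂_2 − rank ∂_3 = (18 − 17) − 0 = 1, and there is no ∂_3, so H_2 = Z.

(K is a triangulation of the torus T^2.)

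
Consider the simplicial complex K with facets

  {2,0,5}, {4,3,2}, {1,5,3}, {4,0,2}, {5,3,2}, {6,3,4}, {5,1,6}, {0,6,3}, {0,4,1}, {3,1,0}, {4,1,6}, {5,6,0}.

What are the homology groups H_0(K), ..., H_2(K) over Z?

K has 7 vertices, 18 edges, 12 triangles.
rank ∂_0 = 0, rank ∂_1 = 6 ⇒ b_0 = 7 − 0 − 6 = 1; all invariant factors of ∂_1 are 1 so no torsion. So H_0 ≅ Z.
rank ∂_1 = 6, rank ∂_2 = 12 ⇒ b_1 = 18 − 6 − 12 = 0; ∂_2 has invariant factor(s) [2] giving torsion. So H_1 ≅ Z/2.
rank ∂_2 = 12, rank ∂_3 = 0 ⇒ b_2 = 12 − 12 − 0 = 0. So H_2 ≅ 0.

H_0 ≅ Z,  H_1 ≅ Z/2,  H_2 = 0.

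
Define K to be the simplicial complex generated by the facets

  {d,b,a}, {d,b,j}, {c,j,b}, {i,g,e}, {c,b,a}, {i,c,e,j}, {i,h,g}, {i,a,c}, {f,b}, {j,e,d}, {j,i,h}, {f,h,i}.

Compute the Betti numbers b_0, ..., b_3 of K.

b_0 = 1, b_1 = 1, b_2 = 0, b_3 = 0.

Order the vertices as a < b < c < d < e < f < g < h < i < j. Listing each simplex with vertices in this order, K has dimension 3 with simplices:

  0-simplices (10): a, b, c, d, e, f, g, h, i, j
  1-simplices (23): ab, ac, ad, ai, bc, bd, bf, bj, ce, ci, cj, de, dj, eg, ei, ej, fh, fi, gh, gi, hi, hj, ij
  2-simplices (14): abc, abd, aci, bcj, bdj, cei, cej, cij, dej, egi, eij, fhi, ghi, hij
  3-simplices (1): ceij

Hence C_0 ≅ Z^10, C_1 ≅ Z^23, C_2 ≅ Z^14, C_3 ≅ Z^1.

The boundary map ∂_1: C_1 → C_0 is given by ∂[p,q] = [q] − [p]. For instance
  ∂hj = j − h.
The 10×23 boundary matrix has rank 9 and Smith normal form diag(1,1,1,1,1,1,1,1,1).

The boundary map ∂_2: C_2 → C_1 maps a triangle to the signed sum of its edges. For instance
  ∂cej = ej − cj + ce,
  ∂cei = ei − ci + ce.
The resulting 23×14 matrix has rank 13, and its Smith normal form has invariant factors (1,1,1,1,1,1,1,1,1,1,1,1,1).

∂_3: C_3 → C_2 sends each 3-simplex σ to the alternating sum Σ_i (−1)^i (σ with its i-th vertex removed). For instance
  ∂ceij = eij − cij + cej − cei.
This gives a 14×1 integer matrix of rank 1; reducing to Smith normal form yields diagonal entries (1).

Reading off H_k = ker ∂_k / im ∂_{k+1}:

  H_0: rank C_0 − rank ∂_1 = 10 − 9 = 1, and the invariant factors of ∂_1 are all 1, so H_0 = Z.
  H_1: rank ker ∂_1 − rank ∂_2 = (23 − 9) − 13 = 1, and the invariant factors of ∂_2 are all 1, so H_1 = Z.
  H_2: rank ker ∂_2 − rank ∂_3 = (14 − 13) − 1 = 0, and the invariant factors of ∂_3 are all 1, so H_2 = 0.
  H_3: rank ker ∂_3 − rank ∂_4 = (1 − 1) − 0 = 0, and there is no ∂_4, so H_3 = 0.

Hence the Betti numbers are b_0 = 1, b_1 = 1, b_2 = 0, b_3 = 0.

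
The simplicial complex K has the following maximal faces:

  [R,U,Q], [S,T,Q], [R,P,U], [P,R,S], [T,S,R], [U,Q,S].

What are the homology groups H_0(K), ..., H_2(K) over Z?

We work with the vertex ordering P < Q < R < S < T < U. The simplices of K, each written with vertices in increasing order, are:

  0-simplices (6): P, Q, R, S, T, U
  1-simplices (12): PR, PS, PU, QR, QS, QT, QU, RS, RT, RU, ST, SU
  2-simplices (6): PRS, PRU, QRU, QST, QSU, RST

so the chain groups are C_0 ≅ Z^6, C_1 ≅ Z^12, C_2 ≅ Z^6.

Boundary ∂_1: C_1 → C_0 is given by ∂[p,q] = [q] − [p].
The 6×12 boundary matrix has rank 5 and Smith normal form diag(1,1,1,1,1).

The boundary map ∂_2: C_2 → C_1 maps a triangle to the signed sum of its edges. For instance
  ∂QSU = SU − QU + QS,
  ∂QST = ST − QT + QS.
As a 12×6 matrix over Z this has rank 6, with invariant factors (1,1,1,1,1,1).

From H_k ≅ ker(∂_k) / im(∂_{k+1}) we obtain:

  H_0: rank C_0 − rank ∂_1 = 6 − 5 = 1, and the invariant factors of ∂_1 are all 1, so H_0 ≅ Z.
  H_1: rank ker ∂_1 − rank ∂_2 = (12 − 5) − 6 = 1, and the invariant factors of ∂_2 are all 1, so H_1 ≅ Z.
  H_2: rank ker ∂_2 − rank ∂_3 = (6 − 6) − 0 = 0, and there is no ∂_3, so H_2 ≅ 0.

H_0 ≅ Z,  H_1 ≅ Z,  H_2 = 0.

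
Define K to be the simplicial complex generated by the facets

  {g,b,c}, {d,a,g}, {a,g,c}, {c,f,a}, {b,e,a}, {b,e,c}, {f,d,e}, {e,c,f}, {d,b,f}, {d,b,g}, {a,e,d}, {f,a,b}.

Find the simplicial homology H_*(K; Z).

H_0 = Z,  H_1 = Z/2Z,  H_2 = 0.

We work with the vertex ordering a < b < c < d < e < f < g. The simplices of K, each written with vertices in increasing order, are:

  0-simplices (7): a, b, c, d, e, f, g
  1-simplices (18): ab, ac, ad, ae, af, ag, bc, bd, be, bf, bg, ce, cf, cg, de, df, dg, ef
  2-simplices (12): abe, abf, acf, acg, ade, adg, bce, bcg, bdf, bdg, cef, def

Hence C_0 ≅ Z^7, C_1 ≅ Z^18, C_2 ≅ Z^12.

Boundary ∂_1: C_1 → C_0 sends each edge [p,q] (with p < q) to q − p.
The 7×18 boundary matrix has rank 6 and Smith normal form diag(1,1,1,1,1,1).

The boundary map ∂_2: C_2 → C_1 maps a triangle to the signed sum of its edges. For instance
  ∂adg = dg − ag + ad,
  ∂cef = ef − cf + ce.
As a 18×12 matrix over Z this has rank 12, with invariant factors (1,1,1,1,1,1,1,1,1,1,1,2).

Reading off H_k = ker ∂_k / im ∂_{k+1}:

  H_0: rank C_0 − rank ∂_1 = 7 − 6 = 1, and the invariant factors of ∂_1 are all 1, so H_0 ≅ Z.
  H_1: rank ker ∂_1 − rank ∂_2 = (18 − 6) − 12 = 0, and ∂_2 has invariant factor 2 > 1, so H_1 ≅ Z/2Z.
  H_2: rank ker ∂_2 − rank ∂_3 = (12 − 12) − 0 = 0, and there is no ∂_3, so H_2 ≅ 0.

As a check, the Euler characteristic is 7 − 18 + 12 = 1, which agrees with 1 − 0 + 0 = 1.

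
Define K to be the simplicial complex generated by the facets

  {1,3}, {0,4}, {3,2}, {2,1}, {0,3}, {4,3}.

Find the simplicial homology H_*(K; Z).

H_0 = Z,  H_1 = Z^2.

We work with the vertex ordering 0 < 1 < 2 < 3 < 4. The simplices of K, each written with vertices in increasing order, are:

  0-simplices (5): [0], [1], [2], [3], [4]
  1-simplices (6): [0,3], [0,4], [1,2], [1,3], [2,3], [3,4]

Hence C_0 ≅ Z^5, C_1 ≅ Z^6.

The boundary map ∂_1: C_1 → C_0 maps an edge to its endpoints' difference, ∂[p,q] = q − p.
The 5×6 boundary matrix has rank 4 and Smith normal form diag(1,1,1,1).

From H_k ≅ ker(∂_k) / im(∂_{k+1}) we obtain:

  H_0: rank C_0 − rank ∂_1 = 5 − 4 = 1, and the invariant factors of ∂_1 are all 1, so H_0 = Z.
  H_1: rank ker ∂_1 − rank ∂_2 = (6 − 4) − 0 = 2, and there is no ∂_2, so H_1 = Z^2.

As a check, the Euler characteristic is 5 − 6 = -1, which agrees with 1 − 2 = -1.
(K is a triangulation of a wedge of 2 circles.)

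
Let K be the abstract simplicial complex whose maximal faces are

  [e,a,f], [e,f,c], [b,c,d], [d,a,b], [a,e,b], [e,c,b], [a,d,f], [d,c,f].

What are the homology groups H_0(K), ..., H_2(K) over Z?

Take the total order a < b < c < d < e < f on the vertex set. Then K (dimension 2) consists of the simplices:

  0-simplices (6): a, b, c, d, e, f
  1-simplices (12): ab, ad, ae, af, bc, bd, be, cd, ce, cf, df, ef
  2-simplices (8): abd, abe, adf, aef, bcd, bce, cdf, cef

giving chain groups C_0 ≅ Z^6, C_1 ≅ Z^12, C_2 ≅ Z^8.

∂_1: C_1 → C_0 maps an edge to its endpoints' difference, ∂[p,q] = q − p. For instance
  ∂ae = e − a.
The 6×12 boundary matrix has rank 5 and Smith normal form diag(1,1,1,1,1).

The boundary map ∂_2: C_2 → C_1 sends each 2-simplex [p,q,r] to [q,r] − [p,r] + [p,q]. For instance
  ∂adf = df − af + ad,
  ∂cef = ef − cf + ce.
The resulting 12×8 matrix has rank 7, and its Smith normal form has invariant factors (1,1,1,1,1,1,1).

Reading off H_k = ker ∂_k / im ∂_{k+1}:

  H_0: rank C_0 − rank ∂_1 = 6 − 5 = 1, and the invariant factors of ∂_1 are all 1, so H_0 ≅ Z.
  H_1: rank ker ∂_1 − rank ∂_2 = (12 − 5) − 7 = 0, and the invariant factors of ∂_2 are all 1, so H_1 ≅ 0.
  H_2: rank ker ∂_2 − rank ∂_3 = (8 − 7) − 0 = 1, and there is no ∂_3, so H_2 ≅ Z.

As a check, the Euler characteristic is 6 − 12 + 8 = 2, which agrees with 1 − 0 + 1 = 2.

H_0 ≅ Z,  H_1 = 0,  H_2 ≅ Z.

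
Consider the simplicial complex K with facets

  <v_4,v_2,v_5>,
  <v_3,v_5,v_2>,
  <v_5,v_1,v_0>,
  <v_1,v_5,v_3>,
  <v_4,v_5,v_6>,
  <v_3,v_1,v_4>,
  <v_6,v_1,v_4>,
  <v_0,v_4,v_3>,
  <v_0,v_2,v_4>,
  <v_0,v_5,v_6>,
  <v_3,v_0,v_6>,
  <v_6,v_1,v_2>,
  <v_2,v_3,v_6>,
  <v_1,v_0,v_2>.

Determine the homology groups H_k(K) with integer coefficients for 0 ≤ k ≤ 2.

H_0 = Z,  H_1 = Z^2,  H_2 = Z.

We work with the vertex ordering v_0 < v_1 < v_2 < v_3 < v_4 < v_5 < v_6. The simplices of K, each written with vertices in increasing order, are:

  0-simplices (7): [v_0], [v_1], [v_2], [v_3], [v_4], [v_5], [v_6]
  1-simplices (21): (21 of them)
  2-simplices (14): (14 of them)

so the chain groups are C_0 ≅ Z^7, C_1 ≅ Z^21, C_2 ≅ Z^14.

∂_1: C_1 → C_0 is given by ∂[p,q] = [q] − [p]. For instance
  ∂[v_1,v_4] = [v_4] − [v_1].
As a 7×21 matrix over Z this has rank 6, with invariant factors (1,1,1,1,1,1).

Boundary ∂_2: C_2 → C_1 acts by ∂[p,q,r] = [q,r] − [p,r] + [p,q]. For instance
  ∂[v_2,v_3,v_6] = [v_3,v_6] − [v_2,v_6] + [v_2,v_3],
  ∂[v_0,v_1,v_2] = [v_1,v_2] − [v_0,v_2] + [v_0,v_1].
The 21×14 boundary matrix has rank 13 and Smith normal form diag(1,1,1,1,1,1,1,1,1,1,1,1,1).

Reading off H_k = ker ∂_k / im ∂_{k+1}:

  H_0: rank C_0 − rank ∂_1 = 7 − 6 = 1, and the invariant factors of ∂_1 are all 1, so H_0 ≅ Z.
  H_1: rank ker ∂_1 − rank ∂_2 = (21 − 6) − 13 = 2, and the invariant factors of ∂_2 are all 1, so H_1 ≅ Z^2.
  H_2: rank ker ∂_2 − rank ∂_3 = (14 − 13) − 0 = 1, and there is no ∂_3, so H_2 ≅ Z.

(K is a triangulation of the torus T^2.)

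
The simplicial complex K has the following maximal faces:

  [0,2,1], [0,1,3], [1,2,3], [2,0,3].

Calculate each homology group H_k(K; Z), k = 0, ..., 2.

H_0 ≅ Z,  H_1 = 0,  H_2 ≅ Z.

Order the vertices as 0 < 1 < 2 < 3. Listing each simplex with vertices in this order, K has dimension 2 with simplices:

  0-simplices (4): [0], [1], [2], [3]
  1-simplices (6): [0,1], [0,2], [0,3], [1,2], [1,3], [2,3]
  2-simplices (4): [0,1,2], [0,1,3], [0,2,3], [1,2,3]

giving chain groups C_0 ≅ Z^4, C_1 ≅ Z^6, C_2 ≅ Z^4.

∂_1: C_1 → C_0 sends each edge [p,q] (with p < q) to q − p.
The resulting 4×6 matrix has rank 3, and its Smith normal form has invariant factors (1,1,1).

The boundary map ∂_2: C_2 → C_1 sends each 2-simplex [p,q,r] to [q,r] − [p,r] + [p,q]. For instance
  ∂[0,1,2] = [1,2] − [0,2] + [0,1],
  ∂[0,2,3] = [2,3] − [0,3] + [0,2].
This gives a 6×4 integer matrix of rank 3; reducing to Smith normal form yields diagonal entries (1,1,1).

Now H_k = ker ∂_k / im ∂_{k+1}, so:

  H_0: rank C_0 − rank ∂_1 = 4 − 3 = 1, and the invariant factors of ∂_1 are all 1, so H_0 ≅ Z.
  H_1: rank ker ∂_1 − rank ∂_2 = (6 − 3) − 3 = 0, and the invariant factors of ∂_2 are all 1, so H_1 ≅ 0.
  H_2: rank ker ∂_2 − rank ∂_3 = (4 − 3) − 0 = 1, and there is no ∂_3, so H_2 ≅ Z.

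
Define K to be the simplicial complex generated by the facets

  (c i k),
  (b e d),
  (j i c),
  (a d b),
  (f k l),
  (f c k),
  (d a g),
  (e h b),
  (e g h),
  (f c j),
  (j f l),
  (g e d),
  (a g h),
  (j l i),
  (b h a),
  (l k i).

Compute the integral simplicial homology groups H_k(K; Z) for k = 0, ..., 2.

Order the vertices as a < b < c < d < e < f < g < h < i < j < k < l. Listing each simplex with vertices in this order, K has dimension 2 with simplices:

  0-simplices (12): a, b, c, d, e, f, g, h, i, j, k, l
  1-simplices (24): ab, ad, ag, ah, bd, be, bh, cf, ci, cj, ck, de, dg, eg, eh, fj, fk, fl, gh, ij, ik, il, jl, kl
  2-simplices (16): abd, abh, adg, agh, bde, beh, cfj, cfk, cij, cik, deg, egh, fjl, fkl, ijl, ikl

so the chain groups are C_0 ≅ Z^12, C_1 ≅ Z^24, C_2 ≅ Z^16.

Boundary ∂_1: C_1 → C_0 is given by ∂[p,q] = [q] − [p].
As a 12×24 matrix over Z this has rank 10, with invariant factors (1,1,1,1,1,1,1,1,1,1).

Boundary ∂_2: C_2 → C_1 acts by ∂[p,q,r] = [q,r] − [p,r] + [p,q]. For instance
  ∂agh = gh − ah + ag,
  ∂beh = eh − bh + be.
The resulting 24×16 matrix has rank 14, and its Smith normal form has invariant factors (1,1,1,1,1,1,1,1,1,1,1,1,1,1).

Reading off H_k = ker ∂_k / im ∂_{k+1}:

  H_0: rank C_0 − rank ∂_1 = 12 − 10 = 2, and the invariant factors of ∂_1 are all 1, so H_0 ≅ Z^2.
  H_1: rank ker ∂_1 − rank ∂_2 = (24 − 10) − 14 = 0, and the invariant factors of ∂_2 are all 1, so H_1 ≅ 0.
  H_2: rank ker ∂_2 − rank ∂_3 = (16 − 14) − 0 = 2, and there is no ∂_3, so H_2 ≅ Z^2.

H_0 ≅ Z^2,  H_1 = 0,  H_2 ≅ Z^2.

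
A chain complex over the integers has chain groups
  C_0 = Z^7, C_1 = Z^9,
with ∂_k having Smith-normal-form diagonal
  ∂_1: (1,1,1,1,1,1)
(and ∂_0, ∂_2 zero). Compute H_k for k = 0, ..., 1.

H_0: b_0 = 7 − 0 − 6 = 1; torsion from ∂_1 factors > 1: none. So H_0 = Z.
H_1: b_1 = 9 − 6 − 0 = 3; torsion from ∂_2 factors > 1: none. So H_1 = Z^3.

H_0 = Z,  H_1 = Z^3.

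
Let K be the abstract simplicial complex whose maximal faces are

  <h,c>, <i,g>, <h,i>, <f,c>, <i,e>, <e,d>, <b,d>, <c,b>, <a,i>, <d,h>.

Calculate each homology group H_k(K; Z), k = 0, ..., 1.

H_0 ≅ Z,  H_1 ≅ Z^2.

We work with the vertex ordering a < b < c < d < e < f < g < h < i. The simplices of K, each written with vertices in increasing order, are:

  0-simplices (9): a, b, c, d, e, f, g, h, i
  1-simplices (10): ai, bc, bd, cf, ch, de, dh, ei, gi, hi

so the chain groups are C_0 ≅ Z^9, C_1 ≅ Z^10.

Boundary ∂_1: C_1 → C_0 maps an edge to its endpoints' difference, ∂[p,q] = q − p.
The resulting 9×10 matrix has rank 8, and its Smith normal form has invariant factors (1,1,1,1,1,1,1,1).

Computing H_k = (kernel of ∂_k) / (image of ∂_{k+1}):

  H_0: rank C_0 − rank ∂_1 = 9 − 8 = 1, and the invariant factors of ∂_1 are all 1, so H_0 ≅ Z.
  H_1: rank ker ∂_1 − rank ∂_2 = (10 − 8) − 0 = 2, and there is no ∂_2, so H_1 ≅ Z^2.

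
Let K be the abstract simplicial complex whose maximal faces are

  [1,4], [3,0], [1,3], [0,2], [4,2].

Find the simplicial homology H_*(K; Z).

H_0 ≅ Z,  H_1 ≅ Z.

Order the vertices as 0 < 1 < 2 < 3 < 4. Listing each simplex with vertices in this order, K has dimension 1 with simplices:

  0-simplices (5): [0], [1], [2], [3], [4]
  1-simplices (5): [0,2], [0,3], [1,3], [1,4], [2,4]

giving chain groups C_0 ≅ Z^5, C_1 ≅ Z^5.

The boundary map ∂_1: C_1 → C_0 maps an edge to its endpoints' difference, ∂[p,q] = q − p. For instance
  ∂[0,3] = [3] − [0].
As a 5×5 matrix over Z this has rank 4, with invariant factors (1,1,1,1).

Now H_k = ker ∂_k / im ∂_{k+1}, so:

  H_0: rank C_0 − rank ∂_1 = 5 − 4 = 1, and the invariant factors of ∂_1 are all 1, so H_0 = Z.
  H_1: rank ker ∂_1 − rank ∂_2 = (5 − 4) − 0 = 1, and there is no ∂_2, so H_1 = Z.

(K is a triangulation of the circle S^1.)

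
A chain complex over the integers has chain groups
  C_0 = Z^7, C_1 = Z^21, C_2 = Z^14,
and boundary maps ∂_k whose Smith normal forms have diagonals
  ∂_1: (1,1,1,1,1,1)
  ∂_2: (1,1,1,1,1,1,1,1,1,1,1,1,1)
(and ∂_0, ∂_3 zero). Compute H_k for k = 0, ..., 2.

H_0 = Z,  H_1 = Z^2,  H_2 = Z.

H_0: b_0 = 7 − 0 − 6 = 1; torsion from ∂_1 factors > 1: none. So H_0 = Z.
H_1: b_1 = 21 − 6 − 13 = 2; torsion from ∂_2 factors > 1: none. So H_1 = Z^2.
H_2: b_2 = 14 − 13 − 0 = 1; torsion from ∂_3 factors > 1: none. So H_2 = Z.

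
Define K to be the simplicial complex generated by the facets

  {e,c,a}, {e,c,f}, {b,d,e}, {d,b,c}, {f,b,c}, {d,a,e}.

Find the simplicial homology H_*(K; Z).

K has 6 vertices, 12 edges, 6 triangles.
rank ∂_0 = 0, rank ∂_1 = 5 ⇒ b_0 = 6 − 0 − 5 = 1; all invariant factors of ∂_1 are 1 so no torsion. So H_0 = Z.
rank ∂_1 = 5, rank ∂_2 = 6 ⇒ b_1 = 12 − 5 − 6 = 1; all invariant factors of ∂_2 are 1 so no torsion. So H_1 = Z.
rank ∂_2 = 6, rank ∂_3 = 0 ⇒ b_2 = 6 − 6 − 0 = 0. So H_2 = 0.

H_0 ≅ Z,  H_1 ≅ Z,  H_2 = 0.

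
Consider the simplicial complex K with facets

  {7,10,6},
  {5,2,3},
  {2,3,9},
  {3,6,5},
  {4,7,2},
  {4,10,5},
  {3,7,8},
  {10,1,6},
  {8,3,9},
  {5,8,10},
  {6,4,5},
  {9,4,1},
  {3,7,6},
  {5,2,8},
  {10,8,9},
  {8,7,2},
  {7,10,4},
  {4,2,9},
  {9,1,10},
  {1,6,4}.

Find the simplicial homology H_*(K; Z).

K has 10 vertices, 30 edges, 20 triangles.
rank ∂_0 = 0, rank ∂_1 = 9 ⇒ b_0 = 10 − 0 − 9 = 1; all invariant factors of ∂_1 are 1 so no torsion. So H_0 = Z.
rank ∂_1 = 9, rank ∂_2 = 20 ⇒ b_1 = 30 − 9 − 20 = 1; ∂_2 has invariant factor(s) [2] giving torsion. So H_1 = Z × Z/2.
rank ∂_2 = 20, rank ∂_3 = 0 ⇒ b_2 = 20 − 20 − 0 = 0. So H_2 = 0.

H_0 = Z,  H_1 = Z × Z/2,  H_2 = 0.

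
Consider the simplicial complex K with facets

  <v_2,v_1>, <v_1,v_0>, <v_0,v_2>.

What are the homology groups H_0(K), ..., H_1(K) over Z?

Order the vertices as v_0 < v_1 < v_2. Listing each simplex with vertices in this order, K has dimension 1 with simplices:

  0-simplices (3): [v_0], [v_1], [v_2]
  1-simplices (3): [v_0,v_1], [v_0,v_2], [v_1,v_2]

Hence C_0 ≅ Z^3, C_1 ≅ Z^3.

∂_1: C_1 → C_0 sends each edge [p,q] (with p < q) to q − p.
This gives a 3×3 integer matrix of rank 2; reducing to Smith normal form yields diagonal entries (1,1).

Computing H_k = (kernel of ∂_k) / (image of ∂_{k+1}):

  H_0: rank C_0 − rank ∂_1 = 3 − 2 = 1, and the invariant factors of ∂_1 are all 1, so H_0 = Z.
  H_1: rank ker ∂_1 − rank ∂_2 = (3 − 2) − 0 = 1, and there is no ∂_2, so H_1 = Z.

H_0 = Z,  H_1 = Z.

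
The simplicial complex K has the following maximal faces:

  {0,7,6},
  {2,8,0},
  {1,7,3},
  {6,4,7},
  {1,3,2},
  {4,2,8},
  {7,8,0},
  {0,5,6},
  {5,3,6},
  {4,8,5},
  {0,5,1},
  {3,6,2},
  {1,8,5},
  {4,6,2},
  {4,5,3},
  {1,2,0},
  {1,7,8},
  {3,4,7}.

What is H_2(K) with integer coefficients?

H_2 = 0.

Order the vertices as 0 < 1 < 2 < 3 < 4 < 5 < 6 < 7 < 8. Listing each simplex with vertices in this order, K has dimension 2 with simplices:

  0-simplices (9): [0], [1], [2], [3], [4], [5], [6], [7], [8]
  1-simplices (27): (27 of them)
  2-simplices (18): [0,1,2], [0,1,5], [0,2,8], [0,5,6], [0,6,7], [0,7,8], [1,2,3], [1,3,7], [1,5,8], [1,7,8], [2,3,6], [2,4,6], [2,4,8], [3,4,5], [3,4,7], [3,5,6], [4,5,8], [4,6,7]

Hence C_0 ≅ Z^9, C_1 ≅ Z^27, C_2 ≅ Z^18.

Boundary ∂_1: C_1 → C_0 is given by ∂[p,q] = [q] − [p].
The resulting 9×27 matrix has rank 8, and its Smith normal form has invariant factors (1,1,1,1,1,1,1,1).

∂_2: C_2 → C_1 sends each 2-simplex [p,q,r] to [q,r] − [p,r] + [p,q]. For instance
  ∂[0,6,7] = [6,7] − [0,7] + [0,6],
  ∂[4,6,7] = [6,7] − [4,7] + [4,6].
The resulting 27×18 matrix has rank 18, and its Smith normal form has invariant factors (1,1,1,1,1,1,1,1,1,1,1,1,1,1,1,1,1,2).

Now H_k = ker ∂_k / im ∂_{k+1}, so:

  H_2: rank ker ∂_2 − rank ∂_3 = (18 − 18) − 0 = 0, and there is no ∂_3, so H_2 ≅ 0.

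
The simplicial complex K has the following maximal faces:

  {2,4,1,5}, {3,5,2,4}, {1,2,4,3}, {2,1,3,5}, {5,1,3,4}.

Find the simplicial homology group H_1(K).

We work with the vertex ordering 1 < 2 < 3 < 4 < 5. The simplices of K, each written with vertices in increasing order, are:

  0-simplices (5): [1], [2], [3], [4], [5]
  1-simplices (10): [1,2], [1,3], [1,4], [1,5], [2,3], [2,4], [2,5], [3,4], [3,5], [4,5]
  2-simplices (10): [1,2,3], [1,2,4], [1,2,5], [1,3,4], [1,3,5], [1,4,5], [2,3,4], [2,3,5], [2,4,5], [3,4,5]
  3-simplices (5): [1,2,3,4], [1,2,3,5], [1,2,4,5], [1,3,4,5], [2,3,4,5]

Hence C_0 ≅ Z^5, C_1 ≅ Z^10, C_2 ≅ Z^10, C_3 ≅ Z^5.

∂_1: C_1 → C_0 is given by ∂[p,q] = [q] − [p]. For instance
  ∂[4,5] = [5] − [4].
As a 5×10 matrix over Z this has rank 4, with invariant factors (1,1,1,1).

The boundary map ∂_2: C_2 → C_1 acts by ∂[p,q,r] = [q,r] − [p,r] + [p,q]. For instance
  ∂[2,3,4] = [3,4] − [2,4] + [2,3],
  ∂[1,2,4] = [2,4] − [1,4] + [1,2].
This gives a 10×10 integer matrix of rank 6; reducing to Smith normal form yields diagonal entries (1,1,1,1,1,1).

The boundary map ∂_3: C_3 → C_2 sends each 3-simplex σ to the alternating sum Σ_i (−1)^i (σ with its i-th vertex removed). For instance
  ∂[1,2,3,4] = [2,3,4] − [1,3,4] + [1,2,4] − [1,2,3],
  ∂[1,2,3,5] = [2,3,5] − [1,3,5] + [1,2,5] − [1,2,3].
As a 10×5 matrix over Z this has rank 4, with invariant factors (1,1,1,1).

Computing H_k = (kernel of ∂_k) / (image of ∂_{k+1}):

  H_1: rank ker ∂_1 − rank ∂_2 = (10 − 4) − 6 = 0, and the invariant factors of ∂_2 are all 1, so H_1 = 0.

H_1 ≅ 0.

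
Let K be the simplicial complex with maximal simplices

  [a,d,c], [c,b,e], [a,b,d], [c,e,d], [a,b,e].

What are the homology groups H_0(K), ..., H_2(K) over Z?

K has 5 vertices, 10 edges, 5 triangles.
rank ∂_0 = 0, rank ∂_1 = 4 ⇒ b_0 = 5 − 0 − 4 = 1; all invariant factors of ∂_1 are 1 so no torsion. So H_0 = Z.
rank ∂_1 = 4, rank ∂_2 = 5 ⇒ b_1 = 10 − 4 − 5 = 1; all invariant factors of ∂_2 are 1 so no torsion. So H_1 = Z.
rank ∂_2 = 5, rank ∂_3 = 0 ⇒ b_2 = 5 − 5 − 0 = 0. So H_2 = 0.

H_0 ≅ Z,  H_1 ≅ Z,  H_2 = 0.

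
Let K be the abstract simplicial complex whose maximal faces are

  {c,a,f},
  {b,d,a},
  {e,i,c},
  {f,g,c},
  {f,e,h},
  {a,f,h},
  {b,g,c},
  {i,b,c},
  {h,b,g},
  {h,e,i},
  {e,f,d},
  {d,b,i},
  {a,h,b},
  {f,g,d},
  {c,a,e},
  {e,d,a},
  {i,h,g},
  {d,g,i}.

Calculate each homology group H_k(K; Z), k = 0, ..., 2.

Take the total order a < b < c < d < e < f < g < h < i on the vertex set. Then K (dimension 2) consists of the simplices:

  0-simplices (9): a, b, c, d, e, f, g, h, i
  1-simplices (27): ab, ac, ad, ae, af, ah, bc, bd, bg, bh, bi, ce, cf, cg, ci, de, df, dg, di, ef, eh, ei, fg, fh, gh, gi, hi
  2-simplices (18): abd, abh, ace, acf, ade, afh, bcg, bci, bdi, bgh, cei, cfg, def, dfg, dgi, efh, ehi, ghi

Hence C_0 ≅ Z^9, C_1 ≅ Z^27, C_2 ≅ Z^18.

The boundary map ∂_1: C_1 → C_0 sends each edge [p,q] (with p < q) to q − p. For instance
  ∂gi = i − g.
As a 9×27 matrix over Z this has rank 8, with invariant factors (1,1,1,1,1,1,1,1).

The boundary map ∂_2: C_2 → C_1 maps a triangle to the signed sum of its edges. For instance
  ∂ace = ce − ae + ac,
  ∂def = ef − df + de.
The 27×18 boundary matrix has rank 18 and Smith normal form diag(1,1,1,1,1,1,1,1,1,1,1,1,1,1,1,1,1,2).

Reading off H_k = ker ∂_k / im ∂_{k+1}:

  H_0: rank C_0 − rank ∂_1 = 9 − 8 = 1, and the invariant factors of ∂_1 are all 1, so H_0 ≅ Z.
  H_1: rank ker ∂_1 − rank ∂_2 = (27 − 8) − 18 = 1, and ∂_2 has invariant factor 2 > 1, so H_1 ≅ Z × Z/2.
  H_2: rank ker ∂_2 − rank ∂_3 = (18 − 18) − 0 = 0, and there is no ∂_3, so H_2 ≅ 0.

As a check, the Euler characteristic is 9 − 27 + 18 = 0, which agrees with 1 − 1 + 0 = 0.

H_0 ≅ Z,  H_1 ≅ Z × Z/2,  H_2 = 0.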